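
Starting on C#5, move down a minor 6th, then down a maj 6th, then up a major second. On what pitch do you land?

Down a minor sixth from C#5: E#4 (8 semitones down).
E#4 down a major sixth → G#3 (9 semitones).
A major second up from G#3 is A#3.

A#3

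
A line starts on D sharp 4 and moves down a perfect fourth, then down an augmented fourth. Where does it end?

E 3

Down a perfect fourth from D#4: A#3 (5 semitones down).
An augmented fourth down from A#3 is E3.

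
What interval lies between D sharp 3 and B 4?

D to B spans six letter names (D-E-F-G-A-B), plus an octave, so the interval is some kind of thirteenth.
At 20 semitones, D#3→B4 falls one short of a major thirteenth: minor.
(Equivalently, a compound minor sixth: a minor sixth plus an octave.)

m13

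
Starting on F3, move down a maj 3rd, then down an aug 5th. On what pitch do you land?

Gbb2

F3 down a major third → Db3 (4 semitones).
Down an augmented fifth from Db3: Gbb2 (8 semitones down).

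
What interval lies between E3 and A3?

E to A spans four letter names (E-F-G-A): a fourth.
Counting semitones, E3→A3 is 5, which is the perfect fourth.

perfect 4th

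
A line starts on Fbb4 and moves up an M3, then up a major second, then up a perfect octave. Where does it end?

Fbb4 up a major third → Abb4 (4 semitones).
A major second up from Abb4 is Bbb4.
A perfect octave up from Bbb4 is Bbb5.

Bbb5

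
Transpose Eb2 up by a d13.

Cbb4

Six letters up from E (plus an octave) reaches C.
A diminished thirteenth is 19 semitones; 19 semitones up from Eb2 gives Cbb4.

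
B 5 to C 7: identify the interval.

minor ninth

B to C spans two letter names (B-C), plus an octave — that makes it a ninth of some quality.
A major ninth would be 14 semitones, but B5 to C7 is 13 — one semitone narrower, making it a minor ninth.
(Equivalently, a compound minor second: a minor second plus an octave.)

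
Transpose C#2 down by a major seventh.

D1

Seven letter names down from C: D.
A major seventh is 11 semitones; 11 semitones down from C#2 gives D1.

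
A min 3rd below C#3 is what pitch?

The third takes the letter from C down to A.
Moving 3 semitones down from C#3 (the size of a minor third) reaches A#2.

A#2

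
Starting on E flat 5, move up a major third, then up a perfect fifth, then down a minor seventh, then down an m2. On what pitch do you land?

D sharp 5

Up a major third from Eb5: G5 (4 semitones up).
G5 up a perfect fifth → D6 (7 semitones).
Down a minor seventh from D6: E5 (10 semitones down).
Down a minor second from E5: D#5 (1 semitone down).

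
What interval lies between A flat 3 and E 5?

augmented twelfth

A to E spans five letter names (A-B-C-D-E), plus an octave, so the interval is some kind of twelfth.
Ab3 to E5 spans 20 semitones — one semitone wider than the perfect twelfth (19) — giving an augmented twelfth.
(Equivalently, a compound augmented fifth: an augmented fifth plus an octave.)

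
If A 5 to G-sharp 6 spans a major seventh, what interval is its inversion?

Interval numbers invert to sum to nine: 7 + 2 = 9, so a seventh inverts to a second.
The quality also flips — major becomes minor — giving a minor second.

minor second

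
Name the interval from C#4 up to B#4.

C to B spans seven letter names (C-D-E-F-G-A-B) — that makes it a seventh of some quality.
C#4 to B#4 is 11 semitones, matching the major seventh exactly, so the quality is major.

major 7th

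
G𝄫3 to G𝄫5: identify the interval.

perfect 15th

G to G is the same letter name, plus 2 octaves — that makes it a fifteenth of some quality.
Counting semitones, Gbb3→Gbb5 is 24, which is the perfect fifteenth.
(Equivalently, a compound perfect octave: a perfect octave plus an octave.)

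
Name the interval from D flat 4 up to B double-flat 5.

minor thirteenth

D to B spans six letter names (D-E-F-G-A-B), plus an octave — that makes it a thirteenth of some quality.
At 20 semitones, Db4→Bbb5 falls one short of a major thirteenth: minor.
(Equivalently, a compound minor sixth: a minor sixth plus an octave.)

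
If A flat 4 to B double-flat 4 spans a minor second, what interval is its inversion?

major 7th

Inverted interval numbers add to nine, so a second pairs with a seventh (2 + 7 = 9).
The quality also flips — minor becomes major — giving a major seventh.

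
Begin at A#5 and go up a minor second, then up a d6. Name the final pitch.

Gb6

A#5 up a minor second → B5 (1 semitone).
Up a diminished sixth from B5: Gb6 (7 semitones up).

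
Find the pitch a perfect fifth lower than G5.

C5

Five letter names down from G: C.
Moving 7 semitones down from G5 (the size of a perfect fifth) reaches C5.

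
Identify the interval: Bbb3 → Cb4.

B to C spans two letter names (B-C), so the interval is some kind of second.
The major second spans 2 semitones, and Bbb3 to Cb4 is exactly 2 semitones — so this is a major second.

major second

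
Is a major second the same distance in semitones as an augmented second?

No

2 semitones (major second) vs 3 semitones (augmented second): not equal.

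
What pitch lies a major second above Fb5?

Two letter names up from F: G.
A major second is 2 semitones; 2 semitones up from Fb5 gives Gb5.

Gb5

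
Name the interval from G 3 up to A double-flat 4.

G to A spans two letter names (G-A), plus an octave — that makes it a ninth of some quality.
A major ninth would be 14 semitones; G3 to Abb4 is 12, two semitones narrower, so the interval is diminished.

diminished ninth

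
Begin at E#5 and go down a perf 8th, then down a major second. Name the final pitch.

D#4

Down a perfect octave from E#5: E#4 (12 semitones down).
A major second down from E#4 is D#4.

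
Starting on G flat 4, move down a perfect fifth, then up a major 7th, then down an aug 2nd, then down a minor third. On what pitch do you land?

F flat 4

Gb4 down a perfect fifth → Cb4 (7 semitones).
A major seventh up from Cb4 is Bb4.
Down an augmented second from Bb4: Abb4 (3 semitones down).
Abb4 down a minor third → Fb4 (3 semitones).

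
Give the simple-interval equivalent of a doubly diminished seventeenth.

Subtracting seven from the interval number removes an octave: 17 − 14 = 3.
Quality carries through unchanged, so the simple form is a doubly diminished third.

doubly diminished third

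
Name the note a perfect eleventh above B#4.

Four letters up from B (plus an octave) reaches E.
A perfect eleventh spans 17 semitones, so from B#4 the target pitch is E#6.

E#6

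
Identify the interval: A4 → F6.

minor thirteenth

A to F spans six letter names (A-B-C-D-E-F), plus an octave, so the interval is some kind of thirteenth.
A major thirteenth would be 21 semitones, but A4 to F6 is 20 — one semitone narrower, making it a minor thirteenth.
(Equivalently, a compound minor sixth: a minor sixth plus an octave.)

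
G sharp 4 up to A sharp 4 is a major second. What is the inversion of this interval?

m7

The rule of nine gives the new number: 9 − 2 = 7, so a second becomes a seventh.
The quality also flips — major becomes minor — giving a minor seventh.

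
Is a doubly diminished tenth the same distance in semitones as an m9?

Yes

Both span 13 semitones: a doubly diminished tenth and a minor ninth are the same chromatic distance.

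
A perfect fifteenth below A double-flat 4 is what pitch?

For a fifteenth the letter name doesn't change: still A, two octaves down.
Moving 24 semitones down from Abb4 (the size of a perfect fifteenth) reaches Abb2.

A double-flat 2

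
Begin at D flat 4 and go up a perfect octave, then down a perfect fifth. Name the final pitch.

G flat 4

Db4 up a perfect octave → Db5 (12 semitones).
Db5 down a perfect fifth → Gb4 (7 semitones).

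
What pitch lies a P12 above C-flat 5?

G-flat 6

Five letters up from C (plus an octave) reaches G.
Moving 19 semitones up from Cb5 (the size of a perfect twelfth) reaches Gb6.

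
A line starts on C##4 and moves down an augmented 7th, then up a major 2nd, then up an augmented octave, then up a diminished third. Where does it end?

C##4 down an augmented seventh → D3 (12 semitones).
Up a major second from D3: E3 (2 semitones up).
E3 up an augmented octave → E#4 (13 semitones).
E#4 up a diminished third → G4 (2 semitones).

G4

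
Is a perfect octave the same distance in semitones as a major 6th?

A perfect octave spans 12 semitones; a major sixth spans 9 semitones. They differ by 3.

No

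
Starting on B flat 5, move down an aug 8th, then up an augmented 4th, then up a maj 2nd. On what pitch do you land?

Down an augmented octave from Bb5: Bbb4 (13 semitones down).
Bbb4 up an augmented fourth → Eb5 (6 semitones).
A major second up from Eb5 is F5.

F 5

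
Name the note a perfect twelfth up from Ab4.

The twelfth's letter: A up five letter names plus an octave → E.
A perfect twelfth is 19 semitones; 19 semitones up from Ab4 gives Eb6.

Eb6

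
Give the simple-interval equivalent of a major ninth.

Each octave removed subtracts seven from the number: 9 − 7 = 2.
Quality carries through unchanged, so the simple form is a major second.

M2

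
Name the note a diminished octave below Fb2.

F1

The letter stays F (same as the start), shifted an octave down.
A diminished octave is 11 semitones; 11 semitones down from Fb2 gives F1.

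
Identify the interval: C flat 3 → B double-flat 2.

Descending from Cb3 to Bbb2 is the same interval as ascending Bbb2 to Cb3.
B to C spans two letter names (B-C): a second.
The major second spans 2 semitones, and Bbb2 to Cb3 is exactly 2 semitones — so this is a major second.

major second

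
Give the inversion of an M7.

minor second

Inverted interval numbers add to nine, so a seventh pairs with a second (7 + 2 = 9).
Quality inverts too: major becomes minor. That makes the inversion a minor second.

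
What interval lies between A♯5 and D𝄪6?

A to D spans four letter names (A-B-C-D) — that makes it a fourth of some quality.
A#5 to D##6 spans 6 semitones — one semitone wider than the perfect fourth (5) — giving an augmented fourth.

augmented fourth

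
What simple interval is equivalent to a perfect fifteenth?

perfect octave

Take out an octave (7 from the number): 15 − 7 = 8.
So a perfect fifteenth is an octave plus a perfect octave. The quality is unchanged.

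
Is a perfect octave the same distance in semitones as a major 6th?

No

12 semitones (perfect octave) vs 9 semitones (major sixth): not equal.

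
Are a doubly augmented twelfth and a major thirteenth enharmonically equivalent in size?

Yes

A doubly augmented twelfth spans 21 semitones, and a major thirteenth also spans 21 semitones — they're enharmonic.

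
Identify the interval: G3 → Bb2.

M6

Descending from G3 to Bb2 is the same interval as ascending Bb2 to G3.
B to G spans six letter names (B-C-D-E-F-G), so the interval is some kind of sixth.
The major sixth spans 9 semitones, and Bb2 to G3 is exactly 9 semitones — so this is a major sixth.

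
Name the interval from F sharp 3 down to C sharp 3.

perfect fourth

Descending from F#3 to C#3 is the same interval as ascending C#3 to F#3.
C to F spans four letter names (C-D-E-F) — that makes it a fourth of some quality.
Counting semitones, C#3→F#3 is 5, which is the perfect fourth.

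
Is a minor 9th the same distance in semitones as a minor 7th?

No

13 semitones (minor ninth) vs 10 semitones (minor seventh): not equal.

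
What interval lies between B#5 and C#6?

B to C spans two letter names (B-C): a second.
A major second would be 2 semitones, but B#5 to C#6 is 1 — one semitone narrower, making it a minor second.

minor second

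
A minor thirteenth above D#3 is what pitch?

B4

The thirteenth's letter: D up six letter names plus an octave → B.
A minor thirteenth spans 20 semitones, so from D#3 the target pitch is B4.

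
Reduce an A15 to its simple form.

A8

Subtracting seven from the interval number removes an octave: 15 − 7 = 8.
Quality carries through unchanged, so the simple form is an augmented octave.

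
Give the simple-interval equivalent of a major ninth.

M2

Each octave removed subtracts seven from the number: 9 − 7 = 2.
Quality carries through unchanged, so the simple form is a major second.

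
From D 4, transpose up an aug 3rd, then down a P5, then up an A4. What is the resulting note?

Up an augmented third from D4: F##4 (5 semitones up).
A perfect fifth down from F##4 is B#3.
Up an augmented fourth from B#3: E##4 (6 semitones up).

E double-sharp 4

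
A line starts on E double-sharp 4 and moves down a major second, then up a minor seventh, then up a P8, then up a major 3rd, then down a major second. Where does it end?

A major second down from E##4 is D##4.
Up a minor seventh from D##4: C##5 (10 semitones up).
C##5 up a perfect octave → C##6 (12 semitones).
A major third up from C##6 is E##6.
A major second down from E##6 is D##6.

D double-sharp 6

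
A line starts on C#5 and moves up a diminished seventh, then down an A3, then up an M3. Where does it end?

Bbb5

C#5 up a diminished seventh → Bb5 (9 semitones).
Down an augmented third from Bb5: Gbb5 (5 semitones down).
Up a major third from Gbb5: Bbb5 (4 semitones up).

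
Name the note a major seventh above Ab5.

Seven letter names up from A: G.
A major seventh is 11 semitones; 11 semitones up from Ab5 gives G6.

G6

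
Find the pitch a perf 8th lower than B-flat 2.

B-flat 1

For an octave the letter name doesn't change: still B, an octave down.
A perfect octave spans 12 semitones, so from Bb2 the target pitch is Bb1.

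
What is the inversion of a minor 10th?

First reduce the compound minor tenth to its simple form, a minor third.
Interval numbers invert to sum to nine: 3 + 6 = 9, so a third inverts to a sixth.
And minor becomes major under inversion, so we get a major sixth.

major sixth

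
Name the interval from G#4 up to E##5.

G to E spans six letter names (G-A-B-C-D-E), so the interval is some kind of sixth.
G#4 to E##5 spans 10 semitones — one semitone wider than the major sixth (9) — giving an augmented sixth.

augmented sixth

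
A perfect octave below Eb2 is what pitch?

Eb1

The letter stays E (same as the start), shifted an octave down.
A perfect octave spans 12 semitones, so from Eb2 the target pitch is Eb1.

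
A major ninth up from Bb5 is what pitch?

C7

Counting two letter names plus an octave up from B lands on C.
A major ninth is 14 semitones; 14 semitones up from Bb5 gives C7.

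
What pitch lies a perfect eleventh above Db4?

Four letters up from D (plus an octave) reaches G.
A perfect eleventh is 17 semitones; 17 semitones up from Db4 gives Gb5.

Gb5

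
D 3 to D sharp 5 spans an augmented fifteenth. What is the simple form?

augmented 8th

Subtracting seven from the interval number removes an octave: 15 − 7 = 8.
That makes an augmented fifteenth a compound augmented octave — an octave plus an augmented octave.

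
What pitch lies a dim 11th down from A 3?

The eleventh's letter: A down four letter names plus an octave → E.
Moving 16 semitones down from A3 (the size of a diminished eleventh) reaches E#2.

E sharp 2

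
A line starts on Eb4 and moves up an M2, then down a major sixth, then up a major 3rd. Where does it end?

C4

Up a major second from Eb4: F4 (2 semitones up).
A major sixth down from F4 is Ab3.
Ab3 up a major third → C4 (4 semitones).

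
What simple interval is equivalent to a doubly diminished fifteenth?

Each octave removed subtracts seven from the number: 15 − 7 = 8.
That makes a doubly diminished fifteenth a compound doubly diminished octave — an octave plus a doubly diminished octave.

doubly diminished 8th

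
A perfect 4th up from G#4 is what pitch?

Four letter names up from G: C.
Moving 5 semitones up from G#4 (the size of a perfect fourth) reaches C#5.

C#5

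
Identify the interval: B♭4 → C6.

M9

B to C spans two letter names (B-C), plus an octave: a ninth.
The major ninth spans 14 semitones, and Bb4 to C6 is exactly 14 semitones — so this is a major ninth.
(Equivalently, a compound major second: a major second plus an octave.)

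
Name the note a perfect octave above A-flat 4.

A-flat 5

The letter stays A (same as the start), shifted an octave up.
A perfect octave spans 12 semitones, so from Ab4 the target pitch is Ab5.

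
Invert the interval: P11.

P5

First reduce the compound perfect eleventh to its simple form, a perfect fourth.
Inverted interval numbers add to nine, so a fourth pairs with a fifth (4 + 5 = 9).
And perfect stays perfect under inversion, so we get a perfect fifth.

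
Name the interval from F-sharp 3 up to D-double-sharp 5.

augmented 13th

F to D spans six letter names (F-G-A-B-C-D), plus an octave: a thirteenth.
A major thirteenth would be 21 semitones; F#3 to D##5 is 22, one semitone wider, so the interval is augmented.
(Equivalently, a compound augmented sixth: an augmented sixth plus an octave.)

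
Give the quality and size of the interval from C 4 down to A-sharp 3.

Descending from C4 to A#3 is the same interval as ascending A#3 to C4.
A to C spans three letter names (A-B-C) — that makes it a third of some quality.
A major third would be 4 semitones; A#3 to C4 is 2, two semitones narrower, so the interval is diminished.

diminished third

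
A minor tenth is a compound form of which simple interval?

minor 3rd

Each octave removed subtracts seven from the number: 10 − 7 = 3.
That makes a minor tenth a compound minor third — an octave plus a minor third.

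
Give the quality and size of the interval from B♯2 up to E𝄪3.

A4

B to E spans four letter names (B-C-D-E), so the interval is some kind of fourth.
B#2 to E##3 spans 6 semitones — one semitone wider than the perfect fourth (5) — giving an augmented fourth.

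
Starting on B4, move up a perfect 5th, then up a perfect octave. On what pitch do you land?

B4 up a perfect fifth → F#5 (7 semitones).
Up a perfect octave from F#5: F#6 (12 semitones up).

F#6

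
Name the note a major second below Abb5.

The second takes the letter from A down to G.
Moving 2 semitones down from Abb5 (the size of a major second) reaches Gbb5.

Gbb5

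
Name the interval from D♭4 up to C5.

major seventh

D to C spans seven letter names (D-E-F-G-A-B-C): a seventh.
Counting semitones, Db4→C5 is 11, which is the major seventh.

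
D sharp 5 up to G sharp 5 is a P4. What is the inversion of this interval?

perfect 5th

The rule of nine gives the new number: 9 − 4 = 5, so a fourth becomes a fifth.
And perfect stays perfect under inversion, so we get a perfect fifth.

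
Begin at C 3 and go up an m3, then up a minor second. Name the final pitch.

Up a minor third from C3: Eb3 (3 semitones up).
Up a minor second from Eb3: Fb3 (1 semitone up).

F flat 3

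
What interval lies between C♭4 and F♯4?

C to F spans four letter names (C-D-E-F) — that makes it a fourth of some quality.
The perfect fourth is 5 semitones; here we have 7, two semitones wider: doubly augmented.

doubly augmented fourth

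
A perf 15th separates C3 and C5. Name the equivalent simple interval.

Subtracting seven from the interval number removes an octave: 15 − 7 = 8.
That makes a perfect fifteenth a compound perfect octave — an octave plus a perfect octave.

P8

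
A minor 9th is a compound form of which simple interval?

Each octave removed subtracts seven from the number: 9 − 7 = 2.
That makes a minor ninth a compound minor second — an octave plus a minor second.

minor second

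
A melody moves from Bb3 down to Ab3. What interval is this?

Descending from Bb3 to Ab3 is the same interval as ascending Ab3 to Bb3.
A to B spans two letter names (A-B): a second.
The major second spans 2 semitones, and Ab3 to Bb3 is exactly 2 semitones — so this is a major second.

M2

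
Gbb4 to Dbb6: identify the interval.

G to D spans five letter names (G-A-B-C-D), plus an octave: a twelfth.
Gbb4 to Dbb6 is 19 semitones, matching the perfect twelfth exactly, so the quality is perfect.
(Equivalently, a compound perfect fifth: a perfect fifth plus an octave.)

perfect twelfth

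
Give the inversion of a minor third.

major sixth

Inverted interval numbers add to nine, so a third pairs with a sixth (3 + 6 = 9).
Quality inverts too: minor becomes major. That makes the inversion a major sixth.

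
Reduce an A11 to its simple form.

augmented fourth

Subtracting seven from the interval number removes an octave: 11 − 7 = 4.
Quality carries through unchanged, so the simple form is an augmented fourth.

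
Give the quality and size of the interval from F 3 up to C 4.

F to C spans five letter names (F-G-A-B-C): a fifth.
The perfect fifth spans 7 semitones, and F3 to C4 is exactly 7 semitones — so this is a perfect fifth.

perfect fifth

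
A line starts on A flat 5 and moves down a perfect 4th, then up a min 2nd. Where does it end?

Ab5 down a perfect fourth → Eb5 (5 semitones).
A minor second up from Eb5 is Fb5.

F flat 5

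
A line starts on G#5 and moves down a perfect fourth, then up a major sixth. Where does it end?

A perfect fourth down from G#5 is D#5.
D#5 up a major sixth → B#5 (9 semitones).

B#5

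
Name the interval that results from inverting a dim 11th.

First reduce the compound diminished eleventh to its simple form, a diminished fourth.
The rule of nine gives the new number: 9 − 4 = 5, so a fourth becomes a fifth.
And diminished becomes augmented under inversion, so we get an augmented fifth.

augmented 5th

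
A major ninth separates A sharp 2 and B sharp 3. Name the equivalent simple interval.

Each octave removed subtracts seven from the number: 9 − 7 = 2.
That makes a major ninth a compound major second — an octave plus a major second.

M2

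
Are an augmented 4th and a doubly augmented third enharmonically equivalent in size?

An augmented fourth spans 6 semitones, and a doubly augmented third also spans 6 semitones — they're enharmonic.

Yes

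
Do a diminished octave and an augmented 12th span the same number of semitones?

No

A diminished octave spans 11 semitones; an augmented twelfth spans 20 semitones. They differ by 9.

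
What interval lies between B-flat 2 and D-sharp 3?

B to D spans three letter names (B-C-D): a third.
A major third would be 4 semitones; Bb2 to D#3 is 5, one semitone wider, so the interval is augmented.

augmented 3rd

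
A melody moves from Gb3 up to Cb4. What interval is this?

G to C spans four letter names (G-A-B-C) — that makes it a fourth of some quality.
Counting semitones, Gb3→Cb4 is 5, which is the perfect fourth.

perfect fourth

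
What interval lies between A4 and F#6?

M13

A to F spans six letter names (A-B-C-D-E-F), plus an octave: a thirteenth.
Counting semitones, A4→F#6 is 21, which is the major thirteenth.
(Equivalently, a compound major sixth: a major sixth plus an octave.)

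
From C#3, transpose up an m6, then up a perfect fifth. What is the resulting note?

A minor sixth up from C#3 is A3.
Up a perfect fifth from A3: E4 (7 semitones up).

E4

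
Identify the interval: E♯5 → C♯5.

Descending from E#5 to C#5 is the same interval as ascending C#5 to E#5.
C to E spans three letter names (C-D-E), so the interval is some kind of third.
The major third spans 4 semitones, and C#5 to E#5 is exactly 4 semitones — so this is a major third.

M3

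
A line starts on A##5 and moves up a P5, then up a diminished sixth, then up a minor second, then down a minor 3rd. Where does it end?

B6

A##5 up a perfect fifth → E##6 (7 semitones).
E##6 up a diminished sixth → C#7 (7 semitones).
A minor second up from C#7 is D7.
D7 down a minor third → B6 (3 semitones).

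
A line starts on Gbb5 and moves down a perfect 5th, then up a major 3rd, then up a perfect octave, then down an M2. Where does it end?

Gbb5 down a perfect fifth → Cbb5 (7 semitones).
Cbb5 up a major third → Ebb5 (4 semitones).
Up a perfect octave from Ebb5: Ebb6 (12 semitones up).
A major second down from Ebb6 is Dbb6.

Dbb6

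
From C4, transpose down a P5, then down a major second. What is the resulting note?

C4 down a perfect fifth → F3 (7 semitones).
F3 down a major second → Eb3 (2 semitones).

Eb3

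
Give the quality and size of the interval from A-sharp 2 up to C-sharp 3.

minor third

A to C spans three letter names (A-B-C) — that makes it a third of some quality.
A major third would be 4 semitones, but A#2 to C#3 is 3 — one semitone narrower, making it a minor third.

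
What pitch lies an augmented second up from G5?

Two letter names up from G: A.
Moving 3 semitones up from G5 (the size of an augmented second) reaches A#5.

A#5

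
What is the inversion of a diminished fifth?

The rule of nine gives the new number: 9 − 5 = 4, so a fifth becomes a fourth.
And diminished becomes augmented under inversion, so we get an augmented fourth.

A4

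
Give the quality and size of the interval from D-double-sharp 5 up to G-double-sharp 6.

perfect 11th

D to G spans four letter names (D-E-F-G), plus an octave, so the interval is some kind of eleventh.
The perfect eleventh spans 17 semitones, and D##5 to G##6 is exactly 17 semitones — so this is a perfect eleventh.
(Equivalently, a compound perfect fourth: a perfect fourth plus an octave.)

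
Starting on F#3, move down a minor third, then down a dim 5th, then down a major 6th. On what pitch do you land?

Down a minor third from F#3: D#3 (3 semitones down).
Down a diminished fifth from D#3: G##2 (6 semitones down).
A major sixth down from G##2 is B#1.

B#1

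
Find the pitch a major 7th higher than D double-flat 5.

The seventh takes the letter from D up to C.
A major seventh spans 11 semitones, so from Dbb5 the target pitch is Cb6.

C flat 6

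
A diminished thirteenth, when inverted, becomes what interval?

augmented third

First reduce the compound diminished thirteenth to its simple form, a diminished sixth.
The rule of nine gives the new number: 9 − 6 = 3, so a sixth becomes a third.
Quality inverts too: diminished becomes augmented. That makes the inversion an augmented third.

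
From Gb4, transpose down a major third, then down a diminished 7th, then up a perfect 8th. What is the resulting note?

Down a major third from Gb4: Ebb4 (4 semitones down).
Down a diminished seventh from Ebb4: F3 (9 semitones down).
Up a perfect octave from F3: F4 (12 semitones up).

F4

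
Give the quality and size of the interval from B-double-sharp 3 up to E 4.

dd4

B to E spans four letter names (B-C-D-E) — that makes it a fourth of some quality.
B##3 to E4 spans 3 semitones — two semitones narrower than the perfect fourth (5) — giving a doubly diminished fourth.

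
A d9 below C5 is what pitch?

B#3

Two letters down from C (plus an octave) reaches B.
A diminished ninth is 12 semitones; 12 semitones down from C5 gives B#3.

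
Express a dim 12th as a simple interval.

Subtracting seven from the interval number removes an octave: 12 − 7 = 5.
Quality carries through unchanged, so the simple form is a diminished fifth.

diminished fifth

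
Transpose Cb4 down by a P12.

Fb2

Five letters down from C (plus an octave) reaches F.
A perfect twelfth spans 19 semitones, so from Cb4 the target pitch is Fb2.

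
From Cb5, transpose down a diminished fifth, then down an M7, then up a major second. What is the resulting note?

Ab3

Cb5 down a diminished fifth → F4 (6 semitones).
Down a major seventh from F4: Gb3 (11 semitones down).
A major second up from Gb3 is Ab3.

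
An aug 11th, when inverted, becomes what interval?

d5

First reduce the compound augmented eleventh to its simple form, an augmented fourth.
Inverted interval numbers add to nine, so a fourth pairs with a fifth (4 + 5 = 9).
And augmented becomes diminished under inversion, so we get a diminished fifth.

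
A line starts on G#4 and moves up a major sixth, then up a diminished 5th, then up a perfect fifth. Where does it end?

A major sixth up from G#4 is E#5.
A diminished fifth up from E#5 is B5.
A perfect fifth up from B5 is F#6.

F#6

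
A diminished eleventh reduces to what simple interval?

Take out an octave (7 from the number): 11 − 7 = 4.
So a diminished eleventh is an octave plus a diminished fourth. The quality is unchanged.

d4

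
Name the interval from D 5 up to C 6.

D to C spans seven letter names (D-E-F-G-A-B-C): a seventh.
At 10 semitones, D5→C6 falls one short of a major seventh: minor.

m7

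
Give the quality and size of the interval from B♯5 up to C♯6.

m2

B to C spans two letter names (B-C), so the interval is some kind of second.
A major second would be 2 semitones, but B#5 to C#6 is 1 — one semitone narrower, making it a minor second.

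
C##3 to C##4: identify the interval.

perfect octave

C to C is the same letter name, plus an octave — that makes it an octave of some quality.
C##3 to C##4 is 12 semitones, matching the perfect octave exactly, so the quality is perfect.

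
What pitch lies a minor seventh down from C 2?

Seven letter names down from C: D.
Moving 10 semitones down from C2 (the size of a minor seventh) reaches D1.

D 1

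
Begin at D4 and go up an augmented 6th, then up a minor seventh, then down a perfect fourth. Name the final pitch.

E#5

An augmented sixth up from D4 is B#4.
Up a minor seventh from B#4: A#5 (10 semitones up).
Down a perfect fourth from A#5: E#5 (5 semitones down).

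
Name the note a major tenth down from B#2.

The tenth's letter: B down three letter names plus an octave → G.
A major tenth spans 16 semitones, so from B#2 the target pitch is G#1.

G#1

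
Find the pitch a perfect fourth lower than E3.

B2

Counting four letter names down from E lands on B.
Moving 5 semitones down from E3 (the size of a perfect fourth) reaches B2.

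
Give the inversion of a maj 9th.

First reduce the compound major ninth to its simple form, a major second.
Inverted interval numbers add to nine, so a second pairs with a seventh (2 + 7 = 9).
The quality also flips — major becomes minor — giving a minor seventh.

minor 7th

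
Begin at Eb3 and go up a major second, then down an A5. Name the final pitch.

Bbb2

A major second up from Eb3 is F3.
An augmented fifth down from F3 is Bbb2.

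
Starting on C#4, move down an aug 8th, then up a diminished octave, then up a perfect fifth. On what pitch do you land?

C#4 down an augmented octave → C3 (13 semitones).
C3 up a diminished octave → Cb4 (11 semitones).
A perfect fifth up from Cb4 is Gb4.

Gb4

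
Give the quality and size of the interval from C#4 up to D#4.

M2

C to D spans two letter names (C-D) — that makes it a second of some quality.
The major second spans 2 semitones, and C#4 to D#4 is exactly 2 semitones — so this is a major second.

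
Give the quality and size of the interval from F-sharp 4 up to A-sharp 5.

F to A spans three letter names (F-G-A), plus an octave — that makes it a tenth of some quality.
F#4 to A#5 is 16 semitones, matching the major tenth exactly, so the quality is major.
(Equivalently, a compound major third: a major third plus an octave.)

major 10th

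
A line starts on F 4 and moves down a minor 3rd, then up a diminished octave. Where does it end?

D flat 5

F4 down a minor third → D4 (3 semitones).
Up a diminished octave from D4: Db5 (11 semitones up).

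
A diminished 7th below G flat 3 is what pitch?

A 2

Counting seven letter names down from G lands on A.
A diminished seventh spans 9 semitones, so from Gb3 the target pitch is A2.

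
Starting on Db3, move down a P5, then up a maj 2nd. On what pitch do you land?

Db3 down a perfect fifth → Gb2 (7 semitones).
A major second up from Gb2 is Ab2.

Ab2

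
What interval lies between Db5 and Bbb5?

D to B spans six letter names (D-E-F-G-A-B): a sixth.
At 8 semitones, Db5→Bbb5 falls one short of a major sixth: minor.

minor 6th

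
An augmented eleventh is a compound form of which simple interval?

Each octave removed subtracts seven from the number: 11 − 7 = 4.
That makes an augmented eleventh a compound augmented fourth — an octave plus an augmented fourth.

augmented 4th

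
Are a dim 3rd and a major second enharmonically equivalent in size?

Yes

A diminished third = 2 semitones = a major second; enharmonically equal.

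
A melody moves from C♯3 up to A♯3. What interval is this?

major sixth

C to A spans six letter names (C-D-E-F-G-A) — that makes it a sixth of some quality.
C#3 to A#3 is 9 semitones, matching the major sixth exactly, so the quality is major.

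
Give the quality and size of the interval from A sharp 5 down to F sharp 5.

Descending from A#5 to F#5 is the same interval as ascending F#5 to A#5.
F to A spans three letter names (F-G-A): a third.
The major third spans 4 semitones, and F#5 to A#5 is exactly 4 semitones — so this is a major third.

major third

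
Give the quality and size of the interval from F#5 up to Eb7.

diminished fourteenth

F to E spans seven letter names (F-G-A-B-C-D-E), plus an octave, so the interval is some kind of fourteenth.
A major fourteenth would be 23 semitones; F#5 to Eb7 is 21, two semitones narrower, so the interval is diminished.
(Equivalently, a compound diminished seventh: a diminished seventh plus an octave.)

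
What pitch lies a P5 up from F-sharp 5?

The fifth takes the letter from F up to C.
A perfect fifth spans 7 semitones, so from F#5 the target pitch is C#6.

C-sharp 6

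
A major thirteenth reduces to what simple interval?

major 6th

Take out an octave (7 from the number): 13 − 7 = 6.
That makes a major thirteenth a compound major sixth — an octave plus a major sixth.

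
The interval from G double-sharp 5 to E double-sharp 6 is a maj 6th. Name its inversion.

minor 3rd

The rule of nine gives the new number: 9 − 6 = 3, so a sixth becomes a third.
The quality also flips — major becomes minor — giving a minor third.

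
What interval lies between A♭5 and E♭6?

P5

A to E spans five letter names (A-B-C-D-E), so the interval is some kind of fifth.
The perfect fifth spans 7 semitones, and Ab5 to Eb6 is exactly 7 semitones — so this is a perfect fifth.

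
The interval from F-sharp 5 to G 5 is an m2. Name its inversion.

major 7th

Interval numbers invert to sum to nine: 2 + 7 = 9, so a second inverts to a seventh.
And minor becomes major under inversion, so we get a major seventh.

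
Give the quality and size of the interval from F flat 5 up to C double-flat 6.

diminished fifth

F to C spans five letter names (F-G-A-B-C): a fifth.
Fb5 to Cbb6 spans 6 semitones — one semitone narrower than the perfect fifth (7) — giving a diminished fifth.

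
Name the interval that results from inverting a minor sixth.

Inverted interval numbers add to nine, so a sixth pairs with a third (6 + 3 = 9).
Quality inverts too: minor becomes major. That makes the inversion a major third.

major 3rd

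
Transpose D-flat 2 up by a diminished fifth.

A-double-flat 2

The fifth takes the letter from D up to A.
A diminished fifth spans 6 semitones, so from Db2 the target pitch is Abb2.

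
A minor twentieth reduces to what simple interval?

m6

Subtracting seven from the interval number removes an octave: 20 − 14 = 6.
Quality carries through unchanged, so the simple form is a minor sixth.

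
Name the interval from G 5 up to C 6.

P4

G to C spans four letter names (G-A-B-C) — that makes it a fourth of some quality.
The perfect fourth spans 5 semitones, and G5 to C6 is exactly 5 semitones — so this is a perfect fourth.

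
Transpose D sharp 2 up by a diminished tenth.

The tenth's letter: D up three letter names plus an octave → F.
A diminished tenth is 14 semitones; 14 semitones up from D#2 gives F3.

F 3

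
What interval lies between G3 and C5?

G to C spans four letter names (G-A-B-C), plus an octave, so the interval is some kind of eleventh.
Counting semitones, G3→C5 is 17, which is the perfect eleventh.
(Equivalently, a compound perfect fourth: a perfect fourth plus an octave.)

perfect 11th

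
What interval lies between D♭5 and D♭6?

perfect 8th

D to D is the same letter name, plus an octave: an octave.
The perfect octave spans 12 semitones, and Db5 to Db6 is exactly 12 semitones — so this is a perfect octave.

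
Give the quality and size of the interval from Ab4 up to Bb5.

M9

A to B spans two letter names (A-B), plus an octave, so the interval is some kind of ninth.
The major ninth spans 14 semitones, and Ab4 to Bb5 is exactly 14 semitones — so this is a major ninth.
(Equivalently, a compound major second: a major second plus an octave.)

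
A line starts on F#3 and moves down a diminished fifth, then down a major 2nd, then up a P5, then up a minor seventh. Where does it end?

Down a diminished fifth from F#3: B#2 (6 semitones down).
B#2 down a major second → A#2 (2 semitones).
A perfect fifth up from A#2 is E#3.
Up a minor seventh from E#3: D#4 (10 semitones up).

D#4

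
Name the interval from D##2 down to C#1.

augmented 9th

Descending from D##2 to C#1 is the same interval as ascending C#1 to D##2.
C to D spans two letter names (C-D), plus an octave, so the interval is some kind of ninth.
The major ninth is 14 semitones; here we have 15, one semitone wider: augmented.
(Equivalently, a compound augmented second: an augmented second plus an octave.)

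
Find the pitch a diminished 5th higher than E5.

Bb5

Five letter names up from E: B.
Moving 6 semitones up from E5 (the size of a diminished fifth) reaches Bb5.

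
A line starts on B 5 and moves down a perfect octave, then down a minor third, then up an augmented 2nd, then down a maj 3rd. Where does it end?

F double-sharp 4

B5 down a perfect octave → B4 (12 semitones).
Down a minor third from B4: G#4 (3 semitones down).
G#4 up an augmented second → A##4 (3 semitones).
A major third down from A##4 is F##4.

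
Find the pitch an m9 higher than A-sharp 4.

The ninth's letter: A up two letter names plus an octave → B.
Moving 13 semitones up from A#4 (the size of a minor ninth) reaches B5.

B 5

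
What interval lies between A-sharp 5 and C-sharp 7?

minor tenth

A to C spans three letter names (A-B-C), plus an octave, so the interval is some kind of tenth.
A#5 to C#7 is 15 semitones, a half step short of the major tenth (16), so this is minor.
(Equivalently, a compound minor third: a minor third plus an octave.)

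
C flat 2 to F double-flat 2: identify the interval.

diminished fourth

C to F spans four letter names (C-D-E-F): a fourth.
The perfect fourth is 5 semitones; here we have 4, one semitone narrower: diminished.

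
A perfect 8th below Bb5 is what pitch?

The letter stays B (same as the start), shifted an octave down.
A perfect octave is 12 semitones; 12 semitones down from Bb5 gives Bb4.

Bb4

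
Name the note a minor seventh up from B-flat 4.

A-flat 5

Counting seven letter names up from B lands on A.
Moving 10 semitones up from Bb4 (the size of a minor seventh) reaches Ab5.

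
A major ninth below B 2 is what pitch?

The ninth's letter: B down two letter names plus an octave → A.
A major ninth spans 14 semitones, so from B2 the target pitch is A1.

A 1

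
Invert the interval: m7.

Inverted interval numbers add to nine, so a seventh pairs with a second (7 + 2 = 9).
And minor becomes major under inversion, so we get a major second.

major 2nd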